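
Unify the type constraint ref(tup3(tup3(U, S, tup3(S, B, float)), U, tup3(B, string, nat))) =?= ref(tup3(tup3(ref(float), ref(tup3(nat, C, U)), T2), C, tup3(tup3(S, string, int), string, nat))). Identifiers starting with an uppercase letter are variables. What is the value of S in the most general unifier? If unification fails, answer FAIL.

ref(tup3(nat, ref(float), ref(float)))

Decompose ref/1: tup3(tup3(U, S, tup3(S, B, float)), U, tup3(B, string, nat)) =?= tup3(tup3(ref(float), ref(tup3(nat, C, U)), T2), C, tup3(tup3(S, string, int), string, nat)).
Decompose tup3/3: tup3(U, S, tup3(S, B, float)) =?= tup3(ref(float), ref(tup3(nat, C, U)), T2),  U =?= C,  tup3(B, string, nat) =?= tup3(tup3(S, string, int), string, nat).
Decompose tup3/3: U =?= ref(float),  S =?= ref(tup3(nat, C, U)),  tup3(S, B, float) =?= T2.
Bind U := ref(float); substituting into the 2 remaining equations that mention U gives: S =?= ref(tup3(nat, C, ref(float))),  ref(float) =?= C.
Bind S := ref(tup3(nat, C, ref(float))); substituting into the 2 remaining equations that mention S gives: tup3(ref(tup3(nat, C, ref(float))), B, float) =?= T2,  tup3(B, string, nat) =?= tup3(tup3(ref(tup3(nat, C, ref(float))), string, int), string, nat).
Bind T2 := tup3(ref(tup3(nat, C, ref(float))), B, float); no other remaining equation mentions T2.
Bind C := ref(float); substituting into the remaining equation gives: tup3(B, string, nat) =?= tup3(tup3(ref(tup3(nat, ref(float), ref(float))), string, int), string, nat). Substituting into the earlier bindings gives S := ref(tup3(nat, ref(float), ref(float))), T2 := tup3(ref(tup3(nat, ref(float), ref(float))), B, float).
Decompose tup3/3: B =?= tup3(ref(tup3(nat, ref(float), ref(float))), string, int),  string =?= string,  nat =?= nat.
Bind B := tup3(ref(tup3(nat, ref(float), ref(float))), string, int); no other remaining equation mentions B. Substituting into the earlier binding gives T2 := tup3(ref(tup3(nat, ref(float), ref(float))), tup3(ref(tup3(nat, ref(float), ref(float))), string, int), float).
Delete trivial equation string =?= string.
Delete trivial equation nat =?= nat.
MGU = { U := ref(float), S := ref(tup3(nat, ref(float), ref(float))), T2 := tup3(ref(tup3(nat, ref(float), ref(float))), tup3(ref(tup3(nat, ref(float), ref(float))), string, int), float), C := ref(float), B := tup3(ref(tup3(nat, ref(float), ref(float))), string, int) }, so S := ref(tup3(nat, ref(float), ref(float))).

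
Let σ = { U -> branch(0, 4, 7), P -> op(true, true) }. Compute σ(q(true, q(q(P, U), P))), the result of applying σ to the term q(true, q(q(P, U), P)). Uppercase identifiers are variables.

Replace each occurrence of U with branch(0, 4, 7).
Replace each occurrence of P with op(true, true).
Result: q(true, q(q(op(true, true), branch(0, 4, 7)), op(true, true))).

q(true, q(q(op(true, true), branch(0, 4, 7)), op(true, true)))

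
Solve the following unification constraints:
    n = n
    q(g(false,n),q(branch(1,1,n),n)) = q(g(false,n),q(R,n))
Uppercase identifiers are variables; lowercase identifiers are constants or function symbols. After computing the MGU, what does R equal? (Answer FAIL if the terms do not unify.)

branch(1,1,n)

Delete trivial equation n = n.
Decompose q/2: g(false,n) = g(false,n),  q(branch(1,1,n),n) = q(R,n).
Delete trivial equation g(false,n) = g(false,n).
Decompose q/2: branch(1,1,n) = R,  n = n.
Bind R := branch(1,1,n); no other remaining equation mentions R.
Delete trivial equation n = n.
MGU = { R := branch(1,1,n) }, so R := branch(1,1,n).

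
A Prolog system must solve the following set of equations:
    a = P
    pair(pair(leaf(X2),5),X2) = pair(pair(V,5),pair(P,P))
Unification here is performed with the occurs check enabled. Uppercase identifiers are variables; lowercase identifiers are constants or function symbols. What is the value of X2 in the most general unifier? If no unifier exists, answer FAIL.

Bind P := a; substituting into the remaining equation gives: pair(pair(leaf(X2),5),X2) = pair(pair(V,5),pair(a,a)).
Decompose pair/2: pair(leaf(X2),5) = pair(V,5),  X2 = pair(a,a).
Decompose pair/2: leaf(X2) = V,  5 = 5.
Bind V := leaf(X2); no other remaining equation mentions V.
Delete trivial equation 5 = 5.
Bind X2 := pair(a,a). Substituting into the earlier binding gives V := leaf(pair(a,a)).
MGU = { P = a, V = leaf(pair(a,a)), X2 = pair(a,a) }, so X2 = pair(a,a).

pair(a,a)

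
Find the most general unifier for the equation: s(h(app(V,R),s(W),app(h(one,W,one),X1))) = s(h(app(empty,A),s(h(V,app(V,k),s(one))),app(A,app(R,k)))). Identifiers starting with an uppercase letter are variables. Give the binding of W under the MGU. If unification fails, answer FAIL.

h(empty,app(empty,k),s(one))

Decompose s/1: h(app(V,R),s(W),app(h(one,W,one),X1)) = h(app(empty,A),s(h(V,app(V,k),s(one))),app(A,app(R,k))).
Decompose h/3: app(V,R) = app(empty,A),  s(W) = s(h(V,app(V,k),s(one))),  app(h(one,W,one),X1) = app(A,app(R,k)).
Decompose app/2: V = empty,  R = A.
Bind V := empty; substituting into the one remaining equation that mentions V gives: s(W) = s(h(empty,app(empty,k),s(one))).
Bind R := A; substituting into the one remaining equation that mentions R gives: app(h(one,W,one),X1) = app(A,app(A,k)).
Decompose s/1: W = h(empty,app(empty,k),s(one)).
Bind W := h(empty,app(empty,k),s(one)); substituting into the remaining equation gives: app(h(one,h(empty,app(empty,k),s(one)),one),X1) = app(A,app(A,k)).
Decompose app/2: h(one,h(empty,app(empty,k),s(one)),one) = A,  X1 = app(A,k).
Bind A := h(one,h(empty,app(empty,k),s(one)),one); substituting into the remaining equation gives: X1 = app(h(one,h(empty,app(empty,k),s(one)),one),k). Substituting into the earlier binding gives R := h(one,h(empty,app(empty,k),s(one)),one).
Bind X1 := app(h(one,h(empty,app(empty,k),s(one)),one),k).
MGU = { V := empty, R := h(one,h(empty,app(empty,k),s(one)),one), W := h(empty,app(empty,k),s(one)), A := h(one,h(empty,app(empty,k),s(one)),one), X1 := app(h(one,h(empty,app(empty,k),s(one)),one),k) }, so W := h(empty,app(empty,k),s(one)).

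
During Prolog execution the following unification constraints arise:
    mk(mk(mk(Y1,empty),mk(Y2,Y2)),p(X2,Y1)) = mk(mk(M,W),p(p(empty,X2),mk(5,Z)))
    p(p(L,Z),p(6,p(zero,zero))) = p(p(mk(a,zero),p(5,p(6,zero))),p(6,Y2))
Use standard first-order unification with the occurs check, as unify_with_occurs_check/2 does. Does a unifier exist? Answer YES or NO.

NO

Decompose mk/2: mk(mk(Y1,empty),mk(Y2,Y2)) = mk(M,W),  p(X2,Y1) = p(p(empty,X2),mk(5,Z)).
Decompose mk/2: mk(Y1,empty) = M,  mk(Y2,Y2) = W.
Bind M := mk(Y1,empty); no other remaining equation mentions M.
Bind W := mk(Y2,Y2); no other remaining equation mentions W.
Decompose p/2: X2 = p(empty,X2),  Y1 = mk(5,Z).
Occurs check fails: X2 occurs in p(empty,X2); the equation X2 = p(empty,X2) has no finite solution.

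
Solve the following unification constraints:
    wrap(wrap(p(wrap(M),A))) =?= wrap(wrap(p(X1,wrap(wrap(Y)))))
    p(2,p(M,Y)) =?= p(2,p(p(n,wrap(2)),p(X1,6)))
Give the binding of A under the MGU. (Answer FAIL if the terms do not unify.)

wrap(wrap(p(wrap(p(n,wrap(2))),6)))

Decompose wrap/1: wrap(p(wrap(M),A)) =?= wrap(p(X1,wrap(wrap(Y)))).
Decompose wrap/1: p(wrap(M),A) =?= p(X1,wrap(wrap(Y))).
Decompose p/2: wrap(M) =?= X1,  A =?= wrap(wrap(Y)).
Bind X1 := wrap(M); substituting into the one remaining equation that mentions X1 gives: p(2,p(M,Y)) =?= p(2,p(p(n,wrap(2)),p(wrap(M),6))).
Bind A := wrap(wrap(Y)); no other remaining equation mentions A.
Decompose p/2: 2 =?= 2,  p(M,Y) =?= p(p(n,wrap(2)),p(wrap(M),6)).
Delete trivial equation 2 =?= 2.
Decompose p/2: M =?= p(n,wrap(2)),  Y =?= p(wrap(M),6).
Bind M := p(n,wrap(2)); substituting into the remaining equation gives: Y =?= p(wrap(p(n,wrap(2))),6). Substituting into the earlier binding gives X1 := wrap(p(n,wrap(2))).
Bind Y := p(wrap(p(n,wrap(2))),6). Substituting into the earlier binding gives A := wrap(wrap(p(wrap(p(n,wrap(2))),6))).
MGU = { X1 ↦ wrap(p(n,wrap(2))), A ↦ wrap(wrap(p(wrap(p(n,wrap(2))),6))), M ↦ p(n,wrap(2)), Y ↦ p(wrap(p(n,wrap(2))),6) }, so A ↦ wrap(wrap(p(wrap(p(n,wrap(2))),6))).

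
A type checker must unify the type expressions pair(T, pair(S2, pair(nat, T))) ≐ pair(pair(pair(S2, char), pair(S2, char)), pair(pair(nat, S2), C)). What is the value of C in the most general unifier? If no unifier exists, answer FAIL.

Decompose pair/2: T ≐ pair(pair(S2, char), pair(S2, char)),  pair(S2, pair(nat, T)) ≐ pair(pair(nat, S2), C).
Bind T := pair(pair(S2, char), pair(S2, char)); substituting into the remaining equation gives: pair(S2, pair(nat, pair(pair(S2, char), pair(S2, char)))) ≐ pair(pair(nat, S2), C).
Decompose pair/2: S2 ≐ pair(nat, S2),  pair(nat, pair(pair(S2, char), pair(S2, char))) ≐ C.
Occurs check fails: S2 occurs in pair(nat, S2); the equation S2 ≐ pair(nat, S2) has no finite solution.

FAIL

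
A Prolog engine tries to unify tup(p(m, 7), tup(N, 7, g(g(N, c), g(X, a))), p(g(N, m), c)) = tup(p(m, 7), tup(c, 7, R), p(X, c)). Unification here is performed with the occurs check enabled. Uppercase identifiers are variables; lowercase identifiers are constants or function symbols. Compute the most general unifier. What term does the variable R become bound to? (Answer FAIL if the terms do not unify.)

Decompose tup/3: p(m, 7) = p(m, 7),  tup(N, 7, g(g(N, c), g(X, a))) = tup(c, 7, R),  p(g(N, m), c) = p(X, c).
Delete trivial equation p(m, 7) = p(m, 7).
Decompose tup/3: N = c,  7 = 7,  g(g(N, c), g(X, a)) = R.
Bind N := c; substituting into the 2 remaining equations that mention N gives: g(g(c, c), g(X, a)) = R,  p(g(c, m), c) = p(X, c).
Delete trivial equation 7 = 7.
Bind R := g(g(c, c), g(X, a)); no other remaining equation mentions R.
Decompose p/2: g(c, m) = X,  c = c.
Bind X := g(c, m); no other remaining equation mentions X. Substituting into the earlier binding gives R := g(g(c, c), g(g(c, m), a)).
Delete trivial equation c = c.
MGU = { N ↦ c, R ↦ g(g(c, c), g(g(c, m), a)), X ↦ g(c, m) }, so R ↦ g(g(c, c), g(g(c, m), a)).

g(g(c, c), g(g(c, m), a))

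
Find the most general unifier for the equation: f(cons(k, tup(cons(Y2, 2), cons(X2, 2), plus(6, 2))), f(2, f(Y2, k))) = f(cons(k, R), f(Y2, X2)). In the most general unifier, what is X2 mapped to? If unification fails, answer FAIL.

f(2, k)

Decompose f/2: cons(k, tup(cons(Y2, 2), cons(X2, 2), plus(6, 2))) = cons(k, R),  f(2, f(Y2, k)) = f(Y2, X2).
Decompose cons/2: k = k,  tup(cons(Y2, 2), cons(X2, 2), plus(6, 2)) = R.
Delete trivial equation k = k.
Bind R := tup(cons(Y2, 2), cons(X2, 2), plus(6, 2)); no other remaining equation mentions R.
Decompose f/2: 2 = Y2,  f(Y2, k) = X2.
Bind Y2 := 2; substituting into the remaining equation gives: f(2, k) = X2. Substituting into the earlier binding gives R := tup(cons(2, 2), cons(X2, 2), plus(6, 2)).
Bind X2 := f(2, k). Substituting into the earlier binding gives R := tup(cons(2, 2), cons(f(2, k), 2), plus(6, 2)).
MGU = { R := tup(cons(2, 2), cons(f(2, k), 2), plus(6, 2)), Y2 := 2, X2 := f(2, k) }, so X2 := f(2, k).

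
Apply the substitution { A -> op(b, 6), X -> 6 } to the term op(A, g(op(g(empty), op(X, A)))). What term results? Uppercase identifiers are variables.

Replace each occurrence of A with op(b, 6).
Replace each occurrence of X with 6.
Result: op(op(b, 6), g(op(g(empty), op(6, op(b, 6))))).

op(op(b, 6), g(op(g(empty), op(6, op(b, 6)))))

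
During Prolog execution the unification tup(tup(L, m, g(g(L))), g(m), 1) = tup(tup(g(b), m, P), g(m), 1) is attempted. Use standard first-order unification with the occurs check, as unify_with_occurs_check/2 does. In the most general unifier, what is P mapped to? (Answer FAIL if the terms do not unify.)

g(g(g(b)))

Decompose tup/3: tup(L, m, g(g(L))) = tup(g(b), m, P),  g(m) = g(m),  1 = 1.
Decompose tup/3: L = g(b),  m = m,  g(g(L)) = P.
Bind L := g(b); substituting into the one remaining equation that mentions L gives: g(g(g(b))) = P.
Delete trivial equation m = m.
Bind P := g(g(g(b))); no other remaining equation mentions P.
Delete trivial equation g(m) = g(m).
Delete trivial equation 1 = 1.
MGU = { L = g(b), P = g(g(g(b))) }, so P = g(g(g(b))).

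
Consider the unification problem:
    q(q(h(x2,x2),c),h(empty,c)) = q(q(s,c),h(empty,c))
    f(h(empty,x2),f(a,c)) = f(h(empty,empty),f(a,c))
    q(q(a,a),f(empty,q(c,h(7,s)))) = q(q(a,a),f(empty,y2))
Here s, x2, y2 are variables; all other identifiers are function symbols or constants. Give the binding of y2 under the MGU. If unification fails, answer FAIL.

Decompose q/2: q(h(x2,x2),c) = q(s,c),  h(empty,c) = h(empty,c).
Decompose q/2: h(x2,x2) = s,  c = c.
Bind s := h(x2,x2); substituting into the one remaining equation that mentions s gives: q(q(a,a),f(empty,q(c,h(7,h(x2,x2))))) = q(q(a,a),f(empty,y2)).
Delete trivial equation c = c.
Delete trivial equation h(empty,c) = h(empty,c).
Decompose f/2: h(empty,x2) = h(empty,empty),  f(a,c) = f(a,c).
Decompose h/2: empty = empty,  x2 = empty.
Delete trivial equation empty = empty.
Bind x2 := empty; substituting into the one remaining equation that mentions x2 gives: q(q(a,a),f(empty,q(c,h(7,h(empty,empty))))) = q(q(a,a),f(empty,y2)). Substituting into the earlier binding gives s := h(empty,empty).
Delete trivial equation f(a,c) = f(a,c).
Decompose q/2: q(a,a) = q(a,a),  f(empty,q(c,h(7,h(empty,empty)))) = f(empty,y2).
Delete trivial equation q(a,a) = q(a,a).
Decompose f/2: empty = empty,  q(c,h(7,h(empty,empty))) = y2.
Delete trivial equation empty = empty.
Bind y2 := q(c,h(7,h(empty,empty))).
MGU = { s -> h(empty,empty), x2 -> empty, y2 -> q(c,h(7,h(empty,empty))) }, so y2 -> q(c,h(7,h(empty,empty))).

q(c,h(7,h(empty,empty)))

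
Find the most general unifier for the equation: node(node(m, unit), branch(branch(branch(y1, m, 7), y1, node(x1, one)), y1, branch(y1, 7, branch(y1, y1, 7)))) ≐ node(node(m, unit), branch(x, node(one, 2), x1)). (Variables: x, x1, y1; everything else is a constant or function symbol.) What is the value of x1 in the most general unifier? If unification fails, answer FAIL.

Decompose node/2: node(m, unit) ≐ node(m, unit),  branch(branch(branch(y1, m, 7), y1, node(x1, one)), y1, branch(y1, 7, branch(y1, y1, 7))) ≐ branch(x, node(one, 2), x1).
Delete trivial equation node(m, unit) ≐ node(m, unit).
Decompose branch/3: branch(branch(y1, m, 7), y1, node(x1, one)) ≐ x,  y1 ≐ node(one, 2),  branch(y1, 7, branch(y1, y1, 7)) ≐ x1.
Bind x := branch(branch(y1, m, 7), y1, node(x1, one)); no other remaining equation mentions x.
Bind y1 := node(one, 2); substituting into the remaining equation gives: branch(node(one, 2), 7, branch(node(one, 2), node(one, 2), 7)) ≐ x1. Substituting into the earlier binding gives x := branch(branch(node(one, 2), m, 7), node(one, 2), node(x1, one)).
Bind x1 := branch(node(one, 2), 7, branch(node(one, 2), node(one, 2), 7)). Substituting into the earlier binding gives x := branch(branch(node(one, 2), m, 7), node(one, 2), node(branch(node(one, 2), 7, branch(node(one, 2), node(one, 2), 7)), one)).
MGU = { x := branch(branch(node(one, 2), m, 7), node(one, 2), node(branch(node(one, 2), 7, branch(node(one, 2), node(one, 2), 7)), one)), y1 := node(one, 2), x1 := branch(node(one, 2), 7, branch(node(one, 2), node(one, 2), 7)) }, so x1 := branch(node(one, 2), 7, branch(node(one, 2), node(one, 2), 7)).

branch(node(one, 2), 7, branch(node(one, 2), node(one, 2), 7))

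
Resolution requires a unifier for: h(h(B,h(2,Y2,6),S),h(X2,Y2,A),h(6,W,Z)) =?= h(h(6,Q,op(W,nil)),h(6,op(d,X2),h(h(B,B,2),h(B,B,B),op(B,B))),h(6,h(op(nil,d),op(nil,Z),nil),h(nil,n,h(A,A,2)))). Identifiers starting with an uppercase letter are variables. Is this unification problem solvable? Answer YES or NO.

YES

Decompose h/3: h(B,h(2,Y2,6),S) =?= h(6,Q,op(W,nil)),  h(X2,Y2,A) =?= h(6,op(d,X2),h(h(B,B,2),h(B,B,B),op(B,B))),  h(6,W,Z) =?= h(6,h(op(nil,d),op(nil,Z),nil),h(nil,n,h(A,A,2))).
Decompose h/3: B =?= 6,  h(2,Y2,6) =?= Q,  S =?= op(W,nil).
Bind B := 6; substituting into the one remaining equation that mentions B gives: h(X2,Y2,A) =?= h(6,op(d,X2),h(h(6,6,2),h(6,6,6),op(6,6))).
Bind Q := h(2,Y2,6); no other remaining equation mentions Q.
Bind S := op(W,nil); no other remaining equation mentions S.
Decompose h/3: X2 =?= 6,  Y2 =?= op(d,X2),  A =?= h(h(6,6,2),h(6,6,6),op(6,6)).
Bind X2 := 6; substituting into the one remaining equation that mentions X2 gives: Y2 =?= op(d,6).
Bind Y2 := op(d,6); no other remaining equation mentions Y2. Substituting into the earlier binding gives Q := h(2,op(d,6),6).
Bind A := h(h(6,6,2),h(6,6,6),op(6,6)); substituting into the remaining equation gives: h(6,W,Z) =?= h(6,h(op(nil,d),op(nil,Z),nil),h(nil,n,h(h(h(6,6,2),h(6,6,6),op(6,6)),h(h(6,6,2),h(6,6,6),op(6,6)),2))).
Decompose h/3: 6 =?= 6,  W =?= h(op(nil,d),op(nil,Z),nil),  Z =?= h(nil,n,h(h(h(6,6,2),h(6,6,6),op(6,6)),h(h(6,6,2),h(6,6,6),op(6,6)),2)).
Delete trivial equation 6 =?= 6.
Bind W := h(op(nil,d),op(nil,Z),nil); no other remaining equation mentions W. Substituting into the earlier binding gives S := op(h(op(nil,d),op(nil,Z),nil),nil).
Bind Z := h(nil,n,h(h(h(6,6,2),h(6,6,6),op(6,6)),h(h(6,6,2),h(6,6,6),op(6,6)),2)). Substituting into the earlier bindings gives S := op(h(op(nil,d),op(nil,h(nil,n,h(h(h(6,6,2),h(6,6,6),op(6,6)),h(h(6,6,2),h(6,6,6),op(6,6)),2))),nil),nil), W := h(op(nil,d),op(nil,h(nil,n,h(h(h(6,6,2),h(6,6,6),op(6,6)),h(h(6,6,2),h(6,6,6),op(6,6)),2))),nil).
No equations remain and no clash or occurs-check failure arose, so a unifier exists.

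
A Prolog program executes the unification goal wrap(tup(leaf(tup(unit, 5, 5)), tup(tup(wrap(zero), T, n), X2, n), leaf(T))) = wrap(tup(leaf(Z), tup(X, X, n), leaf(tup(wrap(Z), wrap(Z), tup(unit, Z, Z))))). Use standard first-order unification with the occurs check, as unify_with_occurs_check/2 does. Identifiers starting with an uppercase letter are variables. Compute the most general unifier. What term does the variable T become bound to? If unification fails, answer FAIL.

Decompose wrap/1: tup(leaf(tup(unit, 5, 5)), tup(tup(wrap(zero), T, n), X2, n), leaf(T)) = tup(leaf(Z), tup(X, X, n), leaf(tup(wrap(Z), wrap(Z), tup(unit, Z, Z)))).
Decompose tup/3: leaf(tup(unit, 5, 5)) = leaf(Z),  tup(tup(wrap(zero), T, n), X2, n) = tup(X, X, n),  leaf(T) = leaf(tup(wrap(Z), wrap(Z), tup(unit, Z, Z))).
Decompose leaf/1: tup(unit, 5, 5) = Z.
Bind Z := tup(unit, 5, 5); substituting into the one remaining equation that mentions Z gives: leaf(T) = leaf(tup(wrap(tup(unit, 5, 5)), wrap(tup(unit, 5, 5)), tup(unit, tup(unit, 5, 5), tup(unit, 5, 5)))).
Decompose tup/3: tup(wrap(zero), T, n) = X,  X2 = X,  n = n.
Bind X := tup(wrap(zero), T, n); substituting into the one remaining equation that mentions X gives: X2 = tup(wrap(zero), T, n).
Bind X2 := tup(wrap(zero), T, n); no other remaining equation mentions X2.
Delete trivial equation n = n.
Decompose leaf/1: T = tup(wrap(tup(unit, 5, 5)), wrap(tup(unit, 5, 5)), tup(unit, tup(unit, 5, 5), tup(unit, 5, 5))).
Bind T := tup(wrap(tup(unit, 5, 5)), wrap(tup(unit, 5, 5)), tup(unit, tup(unit, 5, 5), tup(unit, 5, 5))). Substituting into the earlier bindings gives X := tup(wrap(zero), tup(wrap(tup(unit, 5, 5)), wrap(tup(unit, 5, 5)), tup(unit, tup(unit, 5, 5), tup(unit, 5, 5))), n), X2 := tup(wrap(zero), tup(wrap(tup(unit, 5, 5)), wrap(tup(unit, 5, 5)), tup(unit, tup(unit, 5, 5), tup(unit, 5, 5))), n).
MGU = { Z -> tup(unit, 5, 5), X -> tup(wrap(zero), tup(wrap(tup(unit, 5, 5)), wrap(tup(unit, 5, 5)), tup(unit, tup(unit, 5, 5), tup(unit, 5, 5))), n), X2 -> tup(wrap(zero), tup(wrap(tup(unit, 5, 5)), wrap(tup(unit, 5, 5)), tup(unit, tup(unit, 5, 5), tup(unit, 5, 5))), n), T -> tup(wrap(tup(unit, 5, 5)), wrap(tup(unit, 5, 5)), tup(unit, tup(unit, 5, 5), tup(unit, 5, 5))) }, so T -> tup(wrap(tup(unit, 5, 5)), wrap(tup(unit, 5, 5)), tup(unit, tup(unit, 5, 5), tup(unit, 5, 5))).

tup(wrap(tup(unit, 5, 5)), wrap(tup(unit, 5, 5)), tup(unit, tup(unit, 5, 5), tup(unit, 5, 5)))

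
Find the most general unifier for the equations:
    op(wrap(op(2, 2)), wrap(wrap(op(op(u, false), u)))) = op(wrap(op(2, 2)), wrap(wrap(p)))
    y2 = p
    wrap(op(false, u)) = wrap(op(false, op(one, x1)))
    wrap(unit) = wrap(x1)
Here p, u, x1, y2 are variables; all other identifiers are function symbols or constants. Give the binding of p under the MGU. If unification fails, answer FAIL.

Decompose op/2: wrap(op(2, 2)) = wrap(op(2, 2)),  wrap(wrap(op(op(u, false), u))) = wrap(wrap(p)).
Delete trivial equation wrap(op(2, 2)) = wrap(op(2, 2)).
Decompose wrap/1: wrap(op(op(u, false), u)) = wrap(p).
Decompose wrap/1: op(op(u, false), u) = p.
Bind p := op(op(u, false), u); substituting into the one remaining equation that mentions p gives: y2 = op(op(u, false), u).
Bind y2 := op(op(u, false), u); no other remaining equation mentions y2.
Decompose wrap/1: op(false, u) = op(false, op(one, x1)).
Decompose op/2: false = false,  u = op(one, x1).
Delete trivial equation false = false.
Bind u := op(one, x1); no other remaining equation mentions u. Substituting into the earlier bindings gives p := op(op(op(one, x1), false), op(one, x1)), y2 := op(op(op(one, x1), false), op(one, x1)).
Decompose wrap/1: unit = x1.
Bind x1 := unit. Substituting into the earlier bindings gives p := op(op(op(one, unit), false), op(one, unit)), y2 := op(op(op(one, unit), false), op(one, unit)), u := op(one, unit).
MGU = { p -> op(op(op(one, unit), false), op(one, unit)), y2 -> op(op(op(one, unit), false), op(one, unit)), u -> op(one, unit), x1 -> unit }, so p -> op(op(op(one, unit), false), op(one, unit)).

op(op(op(one, unit), false), op(one, unit))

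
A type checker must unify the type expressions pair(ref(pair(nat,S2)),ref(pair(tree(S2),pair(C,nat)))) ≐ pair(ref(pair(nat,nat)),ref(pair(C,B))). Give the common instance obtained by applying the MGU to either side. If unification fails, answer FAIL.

pair(ref(pair(nat,nat)),ref(pair(tree(nat),pair(tree(nat),nat))))

Decompose pair/2: ref(pair(nat,S2)) ≐ ref(pair(nat,nat)),  ref(pair(tree(S2),pair(C,nat))) ≐ ref(pair(C,B)).
Decompose ref/1: pair(nat,S2) ≐ pair(nat,nat).
Decompose pair/2: nat ≐ nat,  S2 ≐ nat.
Delete trivial equation nat ≐ nat.
Bind S2 := nat; substituting into the remaining equation gives: ref(pair(tree(nat),pair(C,nat))) ≐ ref(pair(C,B)).
Decompose ref/1: pair(tree(nat),pair(C,nat)) ≐ pair(C,B).
Decompose pair/2: tree(nat) ≐ C,  pair(C,nat) ≐ B.
Bind C := tree(nat); substituting into the remaining equation gives: pair(tree(nat),nat) ≐ B.
Bind B := pair(tree(nat),nat).
Applying the MGU to either side gives pair(ref(pair(nat,nat)),ref(pair(tree(nat),pair(tree(nat),nat)))).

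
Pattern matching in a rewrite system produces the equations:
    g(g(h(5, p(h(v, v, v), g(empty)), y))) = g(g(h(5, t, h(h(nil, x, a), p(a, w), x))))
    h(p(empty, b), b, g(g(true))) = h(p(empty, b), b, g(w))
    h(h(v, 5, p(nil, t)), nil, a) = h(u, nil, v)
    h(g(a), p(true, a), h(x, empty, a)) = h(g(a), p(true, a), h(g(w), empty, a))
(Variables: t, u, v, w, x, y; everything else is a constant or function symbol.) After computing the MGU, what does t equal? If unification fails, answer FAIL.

Decompose g/1: g(h(5, p(h(v, v, v), g(empty)), y)) = g(h(5, t, h(h(nil, x, a), p(a, w), x))).
Decompose g/1: h(5, p(h(v, v, v), g(empty)), y) = h(5, t, h(h(nil, x, a), p(a, w), x)).
Decompose h/3: 5 = 5,  p(h(v, v, v), g(empty)) = t,  y = h(h(nil, x, a), p(a, w), x).
Delete trivial equation 5 = 5.
Bind t := p(h(v, v, v), g(empty)); substituting into the one remaining equation that mentions t gives: h(h(v, 5, p(nil, p(h(v, v, v), g(empty)))), nil, a) = h(u, nil, v).
Bind y := h(h(nil, x, a), p(a, w), x); no other remaining equation mentions y.
Decompose h/3: p(empty, b) = p(empty, b),  b = b,  g(g(true)) = g(w).
Delete trivial equation p(empty, b) = p(empty, b).
Delete trivial equation b = b.
Decompose g/1: g(true) = w.
Bind w := g(true); substituting into the one remaining equation that mentions w gives: h(g(a), p(true, a), h(x, empty, a)) = h(g(a), p(true, a), h(g(g(true)), empty, a)). Substituting into the earlier binding gives y := h(h(nil, x, a), p(a, g(true)), x).
Decompose h/3: h(v, 5, p(nil, p(h(v, v, v), g(empty)))) = u,  nil = nil,  a = v.
Bind u := h(v, 5, p(nil, p(h(v, v, v), g(empty)))); no other remaining equation mentions u.
Delete trivial equation nil = nil.
Bind v := a; no other remaining equation mentions v. Substituting into the earlier bindings gives t := p(h(a, a, a), g(empty)), u := h(a, 5, p(nil, p(h(a, a, a), g(empty)))).
Decompose h/3: g(a) = g(a),  p(true, a) = p(true, a),  h(x, empty, a) = h(g(g(true)), empty, a).
Delete trivial equation g(a) = g(a).
Delete trivial equation p(true, a) = p(true, a).
Decompose h/3: x = g(g(true)),  empty = empty,  a = a.
Bind x := g(g(true)); no other remaining equation mentions x. Substituting into the earlier binding gives y := h(h(nil, g(g(true)), a), p(a, g(true)), g(g(true))).
Delete trivial equation empty = empty.
Delete trivial equation a = a.
MGU = { t -> p(h(a, a, a), g(empty)), y -> h(h(nil, g(g(true)), a), p(a, g(true)), g(g(true))), w -> g(true), u -> h(a, 5, p(nil, p(h(a, a, a), g(empty)))), v -> a, x -> g(g(true)) }, so t -> p(h(a, a, a), g(empty)).

p(h(a, a, a), g(empty))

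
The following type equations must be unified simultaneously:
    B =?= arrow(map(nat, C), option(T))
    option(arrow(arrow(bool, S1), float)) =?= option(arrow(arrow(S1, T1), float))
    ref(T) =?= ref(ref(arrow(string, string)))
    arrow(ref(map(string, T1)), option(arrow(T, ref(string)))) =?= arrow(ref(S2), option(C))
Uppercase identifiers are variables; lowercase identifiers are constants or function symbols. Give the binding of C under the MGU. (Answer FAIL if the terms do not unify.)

Bind B := arrow(map(nat, C), option(T)); no other remaining equation mentions B.
Decompose option/1: arrow(arrow(bool, S1), float) =?= arrow(arrow(S1, T1), float).
Decompose arrow/2: arrow(bool, S1) =?= arrow(S1, T1),  float =?= float.
Decompose arrow/2: bool =?= S1,  S1 =?= T1.
Bind S1 := bool; substituting into the one remaining equation that mentions S1 gives: bool =?= T1.
Bind T1 := bool; substituting into the one remaining equation that mentions T1 gives: arrow(ref(map(string, bool)), option(arrow(T, ref(string)))) =?= arrow(ref(S2), option(C)).
Delete trivial equation float =?= float.
Decompose ref/1: T =?= ref(arrow(string, string)).
Bind T := ref(arrow(string, string)); substituting into the remaining equation gives: arrow(ref(map(string, bool)), option(arrow(ref(arrow(string, string)), ref(string)))) =?= arrow(ref(S2), option(C)). Substituting into the earlier binding gives B := arrow(map(nat, C), option(ref(arrow(string, string)))).
Decompose arrow/2: ref(map(string, bool)) =?= ref(S2),  option(arrow(ref(arrow(string, string)), ref(string))) =?= option(C).
Decompose ref/1: map(string, bool) =?= S2.
Bind S2 := map(string, bool); no other remaining equation mentions S2.
Decompose option/1: arrow(ref(arrow(string, string)), ref(string)) =?= C.
Bind C := arrow(ref(arrow(string, string)), ref(string)). Substituting into the earlier binding gives B := arrow(map(nat, arrow(ref(arrow(string, string)), ref(string))), option(ref(arrow(string, string)))).
MGU = { B ↦ arrow(map(nat, arrow(ref(arrow(string, string)), ref(string))), option(ref(arrow(string, string)))), S1 ↦ bool, T1 ↦ bool, T ↦ ref(arrow(string, string)), S2 ↦ map(string, bool), C ↦ arrow(ref(arrow(string, string)), ref(string)) }, so C ↦ arrow(ref(arrow(string, string)), ref(string)).

arrow(ref(arrow(string, string)), ref(string))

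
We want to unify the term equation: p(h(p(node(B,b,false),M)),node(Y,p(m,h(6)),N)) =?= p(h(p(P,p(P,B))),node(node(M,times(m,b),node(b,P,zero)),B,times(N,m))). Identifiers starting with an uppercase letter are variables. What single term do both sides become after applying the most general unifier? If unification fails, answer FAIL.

Decompose p/2: h(p(node(B,b,false),M)) =?= h(p(P,p(P,B))),  node(Y,p(m,h(6)),N) =?= node(node(M,times(m,b),node(b,P,zero)),B,times(N,m)).
Decompose h/1: p(node(B,b,false),M) =?= p(P,p(P,B)).
Decompose p/2: node(B,b,false) =?= P,  M =?= p(P,B).
Bind P := node(B,b,false); substituting into the remaining equations gives: M =?= p(node(B,b,false),B),  node(Y,p(m,h(6)),N) =?= node(node(M,times(m,b),node(b,node(B,b,false),zero)),B,times(N,m)).
Bind M := p(node(B,b,false),B); substituting into the remaining equation gives: node(Y,p(m,h(6)),N) =?= node(node(p(node(B,b,false),B),times(m,b),node(b,node(B,b,false),zero)),B,times(N,m)).
Decompose node/3: Y =?= node(p(node(B,b,false),B),times(m,b),node(b,node(B,b,false),zero)),  p(m,h(6)) =?= B,  N =?= times(N,m).
Bind Y := node(p(node(B,b,false),B),times(m,b),node(b,node(B,b,false),zero)); no other remaining equation mentions Y.
Bind B := p(m,h(6)); no other remaining equation mentions B. Substituting into the earlier bindings gives P := node(p(m,h(6)),b,false), M := p(node(p(m,h(6)),b,false),p(m,h(6))), Y := node(p(node(p(m,h(6)),b,false),p(m,h(6))),times(m,b),node(b,node(p(m,h(6)),b,false),zero)).
Occurs check fails: N occurs in times(N,m); the equation N =?= times(N,m) has no finite solution.

FAIL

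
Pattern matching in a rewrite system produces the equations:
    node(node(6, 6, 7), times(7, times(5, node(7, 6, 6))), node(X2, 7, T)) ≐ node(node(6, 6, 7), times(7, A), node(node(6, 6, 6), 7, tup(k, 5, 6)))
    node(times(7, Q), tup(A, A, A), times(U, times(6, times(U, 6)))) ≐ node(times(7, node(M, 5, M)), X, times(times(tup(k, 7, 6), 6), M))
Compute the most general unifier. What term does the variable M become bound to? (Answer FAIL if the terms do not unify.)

times(6, times(times(tup(k, 7, 6), 6), 6))

Decompose node/3: node(6, 6, 7) ≐ node(6, 6, 7),  times(7, times(5, node(7, 6, 6))) ≐ times(7, A),  node(X2, 7, T) ≐ node(node(6, 6, 6), 7, tup(k, 5, 6)).
Delete trivial equation node(6, 6, 7) ≐ node(6, 6, 7).
Decompose times/2: 7 ≐ 7,  times(5, node(7, 6, 6)) ≐ A.
Delete trivial equation 7 ≐ 7.
Bind A := times(5, node(7, 6, 6)); substituting into the one remaining equation that mentions A gives: node(times(7, Q), tup(times(5, node(7, 6, 6)), times(5, node(7, 6, 6)), times(5, node(7, 6, 6))), times(U, times(6, times(U, 6)))) ≐ node(times(7, node(M, 5, M)), X, times(times(tup(k, 7, 6), 6), M)).
Decompose node/3: X2 ≐ node(6, 6, 6),  7 ≐ 7,  T ≐ tup(k, 5, 6).
Bind X2 := node(6, 6, 6); no other remaining equation mentions X2.
Delete trivial equation 7 ≐ 7.
Bind T := tup(k, 5, 6); no other remaining equation mentions T.
Decompose node/3: times(7, Q) ≐ times(7, node(M, 5, M)),  tup(times(5, node(7, 6, 6)), times(5, node(7, 6, 6)), times(5, node(7, 6, 6))) ≐ X,  times(U, times(6, times(U, 6))) ≐ times(times(tup(k, 7, 6), 6), M).
Decompose times/2: 7 ≐ 7,  Q ≐ node(M, 5, M).
Delete trivial equation 7 ≐ 7.
Bind Q := node(M, 5, M); no other remaining equation mentions Q.
Bind X := tup(times(5, node(7, 6, 6)), times(5, node(7, 6, 6)), times(5, node(7, 6, 6))); no other remaining equation mentions X.
Decompose times/2: U ≐ times(tup(k, 7, 6), 6),  times(6, times(U, 6)) ≐ M.
Bind U := times(tup(k, 7, 6), 6); substituting into the remaining equation gives: times(6, times(times(tup(k, 7, 6), 6), 6)) ≐ M.
Bind M := times(6, times(times(tup(k, 7, 6), 6), 6)). Substituting into the earlier binding gives Q := node(times(6, times(times(tup(k, 7, 6), 6), 6)), 5, times(6, times(times(tup(k, 7, 6), 6), 6))).
MGU = { A -> times(5, node(7, 6, 6)), X2 -> node(6, 6, 6), T -> tup(k, 5, 6), Q -> node(times(6, times(times(tup(k, 7, 6), 6), 6)), 5, times(6, times(times(tup(k, 7, 6), 6), 6))), X -> tup(times(5, node(7, 6, 6)), times(5, node(7, 6, 6)), times(5, node(7, 6, 6))), U -> times(tup(k, 7, 6), 6), M -> times(6, times(times(tup(k, 7, 6), 6), 6)) }, so M -> times(6, times(times(tup(k, 7, 6), 6), 6)).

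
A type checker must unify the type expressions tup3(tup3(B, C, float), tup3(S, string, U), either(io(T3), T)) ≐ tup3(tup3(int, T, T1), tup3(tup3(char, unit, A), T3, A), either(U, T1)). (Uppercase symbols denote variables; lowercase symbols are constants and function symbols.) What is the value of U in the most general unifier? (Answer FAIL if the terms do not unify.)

Decompose tup3/3: tup3(B, C, float) ≐ tup3(int, T, T1),  tup3(S, string, U) ≐ tup3(tup3(char, unit, A), T3, A),  either(io(T3), T) ≐ either(U, T1).
Decompose tup3/3: B ≐ int,  C ≐ T,  float ≐ T1.
Bind B := int; no other remaining equation mentions B.
Bind C := T; no other remaining equation mentions C.
Bind T1 := float; substituting into the one remaining equation that mentions T1 gives: either(io(T3), T) ≐ either(U, float).
Decompose tup3/3: S ≐ tup3(char, unit, A),  string ≐ T3,  U ≐ A.
Bind S := tup3(char, unit, A); no other remaining equation mentions S.
Bind T3 := string; substituting into the one remaining equation that mentions T3 gives: either(io(string), T) ≐ either(U, float).
Bind U := A; substituting into the remaining equation gives: either(io(string), T) ≐ either(A, float).
Decompose either/2: io(string) ≐ A,  T ≐ float.
Bind A := io(string); no other remaining equation mentions A. Substituting into the earlier bindings gives S := tup3(char, unit, io(string)), U := io(string).
Bind T := float. Substituting into the earlier binding gives C := float.
MGU = { B -> int, C -> float, T1 -> float, S -> tup3(char, unit, io(string)), T3 -> string, U -> io(string), A -> io(string), T -> float }, so U -> io(string).

io(string)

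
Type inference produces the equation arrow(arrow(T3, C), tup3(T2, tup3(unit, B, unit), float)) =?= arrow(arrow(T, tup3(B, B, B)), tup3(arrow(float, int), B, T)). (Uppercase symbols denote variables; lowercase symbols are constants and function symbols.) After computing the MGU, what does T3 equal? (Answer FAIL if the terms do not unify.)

Decompose arrow/2: arrow(T3, C) =?= arrow(T, tup3(B, B, B)),  tup3(T2, tup3(unit, B, unit), float) =?= tup3(arrow(float, int), B, T).
Decompose arrow/2: T3 =?= T,  C =?= tup3(B, B, B).
Bind T3 := T; no other remaining equation mentions T3.
Bind C := tup3(B, B, B); no other remaining equation mentions C.
Decompose tup3/3: T2 =?= arrow(float, int),  tup3(unit, B, unit) =?= B,  float =?= T.
Bind T2 := arrow(float, int); no other remaining equation mentions T2.
Occurs check fails: B occurs in tup3(unit, B, unit); the equation B =?= tup3(unit, B, unit) has no finite solution.

FAIL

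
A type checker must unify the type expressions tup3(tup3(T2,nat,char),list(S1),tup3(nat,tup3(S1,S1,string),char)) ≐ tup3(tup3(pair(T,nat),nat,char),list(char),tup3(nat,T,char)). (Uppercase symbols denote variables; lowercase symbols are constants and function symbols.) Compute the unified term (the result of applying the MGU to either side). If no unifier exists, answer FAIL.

tup3(tup3(pair(tup3(char,char,string),nat),nat,char),list(char),tup3(nat,tup3(char,char,string),char))

Decompose tup3/3: tup3(T2,nat,char) ≐ tup3(pair(T,nat),nat,char),  list(S1) ≐ list(char),  tup3(nat,tup3(S1,S1,string),char) ≐ tup3(nat,T,char).
Decompose tup3/3: T2 ≐ pair(T,nat),  nat ≐ nat,  char ≐ char.
Bind T2 := pair(T,nat); no other remaining equation mentions T2.
Delete trivial equation nat ≐ nat.
Delete trivial equation char ≐ char.
Decompose list/1: S1 ≐ char.
Bind S1 := char; substituting into the remaining equation gives: tup3(nat,tup3(char,char,string),char) ≐ tup3(nat,T,char).
Decompose tup3/3: nat ≐ nat,  tup3(char,char,string) ≐ T,  char ≐ char.
Delete trivial equation nat ≐ nat.
Bind T := tup3(char,char,string); no other remaining equation mentions T. Substituting into the earlier binding gives T2 := pair(tup3(char,char,string),nat).
Delete trivial equation char ≐ char.
Applying the MGU to either side gives tup3(tup3(pair(tup3(char,char,string),nat),nat,char),list(char),tup3(nat,tup3(char,char,string),char)).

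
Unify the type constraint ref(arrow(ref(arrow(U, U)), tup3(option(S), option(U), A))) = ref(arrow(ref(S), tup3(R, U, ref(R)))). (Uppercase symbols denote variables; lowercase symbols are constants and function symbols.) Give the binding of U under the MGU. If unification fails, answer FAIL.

Decompose ref/1: arrow(ref(arrow(U, U)), tup3(option(S), option(U), A)) = arrow(ref(S), tup3(R, U, ref(R))).
Decompose arrow/2: ref(arrow(U, U)) = ref(S),  tup3(option(S), option(U), A) = tup3(R, U, ref(R)).
Decompose ref/1: arrow(U, U) = S.
Bind S := arrow(U, U); substituting into the remaining equation gives: tup3(option(arrow(U, U)), option(U), A) = tup3(R, U, ref(R)).
Decompose tup3/3: option(arrow(U, U)) = R,  option(U) = U,  A = ref(R).
Bind R := option(arrow(U, U)); substituting into the one remaining equation that mentions R gives: A = ref(option(arrow(U, U))).
Occurs check fails: U occurs in option(U); the equation U = option(U) has no finite solution.

FAIL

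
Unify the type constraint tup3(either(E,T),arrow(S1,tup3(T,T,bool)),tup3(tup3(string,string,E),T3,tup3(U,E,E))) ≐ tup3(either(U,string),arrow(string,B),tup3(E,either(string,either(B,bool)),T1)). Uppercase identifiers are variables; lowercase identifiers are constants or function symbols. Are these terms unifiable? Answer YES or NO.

Decompose tup3/3: either(E,T) ≐ either(U,string),  arrow(S1,tup3(T,T,bool)) ≐ arrow(string,B),  tup3(tup3(string,string,E),T3,tup3(U,E,E)) ≐ tup3(E,either(string,either(B,bool)),T1).
Decompose either/2: E ≐ U,  T ≐ string.
Bind E := U; substituting into the one remaining equation that mentions E gives: tup3(tup3(string,string,U),T3,tup3(U,U,U)) ≐ tup3(U,either(string,either(B,bool)),T1).
Bind T := string; substituting into the one remaining equation that mentions T gives: arrow(S1,tup3(string,string,bool)) ≐ arrow(string,B).
Decompose arrow/2: S1 ≐ string,  tup3(string,string,bool) ≐ B.
Bind S1 := string; no other remaining equation mentions S1.
Bind B := tup3(string,string,bool); substituting into the remaining equation gives: tup3(tup3(string,string,U),T3,tup3(U,U,U)) ≐ tup3(U,either(string,either(tup3(string,string,bool),bool)),T1).
Decompose tup3/3: tup3(string,string,U) ≐ U,  T3 ≐ either(string,either(tup3(string,string,bool),bool)),  tup3(U,U,U) ≐ T1.
Occurs check fails: U occurs in tup3(string,string,U); the equation U ≐ tup3(string,string,U) has no finite solution.

NO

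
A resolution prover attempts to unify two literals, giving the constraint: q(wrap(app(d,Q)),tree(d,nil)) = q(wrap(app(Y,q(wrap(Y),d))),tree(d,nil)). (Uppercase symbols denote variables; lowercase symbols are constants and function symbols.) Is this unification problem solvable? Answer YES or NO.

Decompose q/2: wrap(app(d,Q)) = wrap(app(Y,q(wrap(Y),d))),  tree(d,nil) = tree(d,nil).
Decompose wrap/1: app(d,Q) = app(Y,q(wrap(Y),d)).
Decompose app/2: d = Y,  Q = q(wrap(Y),d).
Bind Y := d; substituting into the one remaining equation that mentions Y gives: Q = q(wrap(d),d).
Bind Q := q(wrap(d),d); no other remaining equation mentions Q.
Delete trivial equation tree(d,nil) = tree(d,nil).
No equations remain and no clash or occurs-check failure arose, so a unifier exists.

YES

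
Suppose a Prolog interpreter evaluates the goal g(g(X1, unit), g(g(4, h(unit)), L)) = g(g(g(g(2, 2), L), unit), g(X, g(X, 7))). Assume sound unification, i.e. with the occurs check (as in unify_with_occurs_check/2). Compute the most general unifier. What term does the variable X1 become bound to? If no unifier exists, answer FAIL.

Decompose g/2: g(X1, unit) = g(g(g(2, 2), L), unit),  g(g(4, h(unit)), L) = g(X, g(X, 7)).
Decompose g/2: X1 = g(g(2, 2), L),  unit = unit.
Bind X1 := g(g(2, 2), L); no other remaining equation mentions X1.
Delete trivial equation unit = unit.
Decompose g/2: g(4, h(unit)) = X,  L = g(X, 7).
Bind X := g(4, h(unit)); substituting into the remaining equation gives: L = g(g(4, h(unit)), 7).
Bind L := g(g(4, h(unit)), 7). Substituting into the earlier binding gives X1 := g(g(2, 2), g(g(4, h(unit)), 7)).
MGU = { X1 -> g(g(2, 2), g(g(4, h(unit)), 7)), X -> g(4, h(unit)), L -> g(g(4, h(unit)), 7) }, so X1 -> g(g(2, 2), g(g(4, h(unit)), 7)).

g(g(2, 2), g(g(4, h(unit)), 7))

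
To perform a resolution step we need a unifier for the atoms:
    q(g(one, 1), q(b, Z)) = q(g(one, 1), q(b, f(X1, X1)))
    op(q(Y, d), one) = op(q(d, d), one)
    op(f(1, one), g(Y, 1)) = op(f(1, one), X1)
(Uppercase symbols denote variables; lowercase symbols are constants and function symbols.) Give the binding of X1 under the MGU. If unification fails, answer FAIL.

Decompose q/2: g(one, 1) = g(one, 1),  q(b, Z) = q(b, f(X1, X1)).
Delete trivial equation g(one, 1) = g(one, 1).
Decompose q/2: b = b,  Z = f(X1, X1).
Delete trivial equation b = b.
Bind Z := f(X1, X1); no other remaining equation mentions Z.
Decompose op/2: q(Y, d) = q(d, d),  one = one.
Decompose q/2: Y = d,  d = d.
Bind Y := d; substituting into the one remaining equation that mentions Y gives: op(f(1, one), g(d, 1)) = op(f(1, one), X1).
Delete trivial equation d = d.
Delete trivial equation one = one.
Decompose op/2: f(1, one) = f(1, one),  g(d, 1) = X1.
Delete trivial equation f(1, one) = f(1, one).
Bind X1 := g(d, 1). Substituting into the earlier binding gives Z := f(g(d, 1), g(d, 1)).
MGU = { Z ↦ f(g(d, 1), g(d, 1)), Y ↦ d, X1 ↦ g(d, 1) }, so X1 ↦ g(d, 1).

g(d, 1)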